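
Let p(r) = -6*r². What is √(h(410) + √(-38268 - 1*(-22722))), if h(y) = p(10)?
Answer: √(-600 + I*√15546) ≈ 2.5316 + 24.625*I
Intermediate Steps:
h(y) = -600 (h(y) = -6*10² = -6*100 = -600)
√(h(410) + √(-38268 - 1*(-22722))) = √(-600 + √(-38268 - 1*(-22722))) = √(-600 + √(-38268 + 22722)) = √(-600 + √(-15546)) = √(-600 + I*√15546)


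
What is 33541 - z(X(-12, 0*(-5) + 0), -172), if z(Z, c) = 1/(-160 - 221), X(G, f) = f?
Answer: 12779122/381 ≈ 33541.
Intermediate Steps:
z(Z, c) = -1/381 (z(Z, c) = 1/(-381) = -1/381)
33541 - z(X(-12, 0*(-5) + 0), -172) = 33541 - 1*(-1/381) = 33541 + 1/381 = 12779122/381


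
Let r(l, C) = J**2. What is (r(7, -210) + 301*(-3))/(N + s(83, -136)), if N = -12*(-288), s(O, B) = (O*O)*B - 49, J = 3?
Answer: 894/933497 ≈ 0.00095769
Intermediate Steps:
s(O, B) = -49 + B*O**2 (s(O, B) = O**2*B - 49 = B*O**2 - 49 = -49 + B*O**2)
r(l, C) = 9 (r(l, C) = 3**2 = 9)
N = 3456
(r(7, -210) + 301*(-3))/(N + s(83, -136)) = (9 + 301*(-3))/(3456 + (-49 - 136*83**2)) = (9 - 903)/(3456 + (-49 - 136*6889)) = -894/(3456 + (-49 - 936904)) = -894/(3456 - 936953) = -894/(-933497) = -894*(-1/933497) = 894/933497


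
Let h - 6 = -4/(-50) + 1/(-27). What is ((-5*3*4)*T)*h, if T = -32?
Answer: 522112/45 ≈ 11602.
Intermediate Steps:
h = 4079/675 (h = 6 + (-4/(-50) + 1/(-27)) = 6 + (-4*(-1/50) + 1*(-1/27)) = 6 + (2/25 - 1/27) = 6 + 29/675 = 4079/675 ≈ 6.0430)
((-5*3*4)*T)*h = ((-5*3*4)*(-32))*(4079/675) = (-15*4*(-32))*(4079/675) = -60*(-32)*(4079/675) = 1920*(4079/675) = 522112/45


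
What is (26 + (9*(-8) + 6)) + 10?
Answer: -30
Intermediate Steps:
(26 + (9*(-8) + 6)) + 10 = (26 + (-72 + 6)) + 10 = (26 - 66) + 10 = -40 + 10 = -30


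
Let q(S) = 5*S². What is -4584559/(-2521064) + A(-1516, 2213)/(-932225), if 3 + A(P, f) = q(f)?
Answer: -8208436475159/335742698200 ≈ -24.449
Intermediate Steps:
A(P, f) = -3 + 5*f²
-4584559/(-2521064) + A(-1516, 2213)/(-932225) = -4584559/(-2521064) + (-3 + 5*2213²)/(-932225) = -4584559*(-1/2521064) + (-3 + 5*4897369)*(-1/932225) = 654937/360152 + (-3 + 24486845)*(-1/932225) = 654937/360152 + 24486842*(-1/932225) = 654937/360152 - 24486842/932225 = -8208436475159/335742698200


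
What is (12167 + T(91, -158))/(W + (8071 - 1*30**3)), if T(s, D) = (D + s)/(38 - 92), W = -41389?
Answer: -657085/3257172 ≈ -0.20173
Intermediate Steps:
T(s, D) = -D/54 - s/54 (T(s, D) = (D + s)/(-54) = (D + s)*(-1/54) = -D/54 - s/54)
(12167 + T(91, -158))/(W + (8071 - 1*30**3)) = (12167 + (-1/54*(-158) - 1/54*91))/(-41389 + (8071 - 1*30**3)) = (12167 + (79/27 - 91/54))/(-41389 + (8071 - 1*27000)) = (12167 + 67/54)/(-41389 + (8071 - 27000)) = 657085/(54*(-41389 - 18929)) = (657085/54)/(-60318) = (657085/54)*(-1/60318) = -657085/3257172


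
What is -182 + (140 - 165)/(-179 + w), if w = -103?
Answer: -51299/282 ≈ -181.91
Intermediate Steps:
-182 + (140 - 165)/(-179 + w) = -182 + (140 - 165)/(-179 - 103) = -182 - 25/(-282) = -182 - 25*(-1/282) = -182 + 25/282 = -51299/282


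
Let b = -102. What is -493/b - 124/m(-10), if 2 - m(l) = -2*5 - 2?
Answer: -169/42 ≈ -4.0238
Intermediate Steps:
m(l) = 14 (m(l) = 2 - (-2*5 - 2) = 2 - (-10 - 2) = 2 - 1*(-12) = 2 + 12 = 14)
-493/b - 124/m(-10) = -493/(-102) - 124/14 = -493*(-1/102) - 124*1/14 = 29/6 - 62/7 = -169/42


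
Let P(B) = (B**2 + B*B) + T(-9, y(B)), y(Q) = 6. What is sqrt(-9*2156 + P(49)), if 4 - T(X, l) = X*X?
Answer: 3*I*sqrt(1631) ≈ 121.16*I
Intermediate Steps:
T(X, l) = 4 - X**2 (T(X, l) = 4 - X*X = 4 - X**2)
P(B) = -77 + 2*B**2 (P(B) = (B**2 + B*B) + (4 - 1*(-9)**2) = (B**2 + B**2) + (4 - 1*81) = 2*B**2 + (4 - 81) = 2*B**2 - 77 = -77 + 2*B**2)
sqrt(-9*2156 + P(49)) = sqrt(-9*2156 + (-77 + 2*49**2)) = sqrt(-19404 + (-77 + 2*2401)) = sqrt(-19404 + (-77 + 4802)) = sqrt(-19404 + 4725) = sqrt(-14679) = 3*I*sqrt(1631)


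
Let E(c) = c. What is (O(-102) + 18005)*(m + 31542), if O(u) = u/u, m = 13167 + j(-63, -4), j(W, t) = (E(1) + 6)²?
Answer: 805912548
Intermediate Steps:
j(W, t) = 49 (j(W, t) = (1 + 6)² = 7² = 49)
m = 13216 (m = 13167 + 49 = 13216)
O(u) = 1
(O(-102) + 18005)*(m + 31542) = (1 + 18005)*(13216 + 31542) = 18006*44758 = 805912548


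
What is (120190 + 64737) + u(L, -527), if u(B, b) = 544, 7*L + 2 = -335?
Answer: 185471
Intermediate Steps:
L = -337/7 (L = -2/7 + (⅐)*(-335) = -2/7 - 335/7 = -337/7 ≈ -48.143)
(120190 + 64737) + u(L, -527) = (120190 + 64737) + 544 = 184927 + 544 = 185471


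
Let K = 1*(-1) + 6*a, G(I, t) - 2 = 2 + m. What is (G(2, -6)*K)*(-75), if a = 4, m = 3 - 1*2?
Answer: -8625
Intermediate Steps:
m = 1 (m = 3 - 2 = 1)
G(I, t) = 5 (G(I, t) = 2 + (2 + 1) = 2 + 3 = 5)
K = 23 (K = 1*(-1) + 6*4 = -1 + 24 = 23)
(G(2, -6)*K)*(-75) = (5*23)*(-75) = 115*(-75) = -8625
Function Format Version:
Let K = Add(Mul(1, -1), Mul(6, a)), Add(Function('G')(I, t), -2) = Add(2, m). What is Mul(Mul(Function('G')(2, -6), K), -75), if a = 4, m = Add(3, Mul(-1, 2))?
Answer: -8625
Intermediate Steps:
m = 1 (m = Add(3, -2) = 1)
Function('G')(I, t) = 5 (Function('G')(I, t) = Add(2, Add(2, 1)) = Add(2, 3) = 5)
K = 23 (K = Add(Mul(1, -1), Mul(6, 4)) = Add(-1, 24) = 23)
Mul(Mul(Function('G')(2, -6), K), -75) = Mul(Mul(5, 23), -75) = Mul(115, -75) = -8625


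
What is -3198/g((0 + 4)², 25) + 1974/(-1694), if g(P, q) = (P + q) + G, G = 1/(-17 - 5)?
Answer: -8640117/109021 ≈ -79.252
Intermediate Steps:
G = -1/22 (G = 1/(-22) = -1/22 ≈ -0.045455)
g(P, q) = -1/22 + P + q (g(P, q) = (P + q) - 1/22 = -1/22 + P + q)
-3198/g((0 + 4)², 25) + 1974/(-1694) = -3198/(-1/22 + (0 + 4)² + 25) + 1974/(-1694) = -3198/(-1/22 + 4² + 25) + 1974*(-1/1694) = -3198/(-1/22 + 16 + 25) - 141/121 = -3198/901/22 - 141/121 = -3198*22/901 - 141/121 = -70356/901 - 141/121 = -8640117/109021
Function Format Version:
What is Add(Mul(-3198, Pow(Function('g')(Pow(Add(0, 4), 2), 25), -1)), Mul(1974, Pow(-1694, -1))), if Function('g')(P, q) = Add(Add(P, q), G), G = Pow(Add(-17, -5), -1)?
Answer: Rational(-8640117, 109021) ≈ -79.252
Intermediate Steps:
G = Rational(-1, 22) (G = Pow(-22, -1) = Rational(-1, 22) ≈ -0.045455)
Function('g')(P, q) = Add(Rational(-1, 22), P, q) (Function('g')(P, q) = Add(Add(P, q), Rational(-1, 22)) = Add(Rational(-1, 22), P, q))
Add(Mul(-3198, Pow(Function('g')(Pow(Add(0, 4), 2), 25), -1)), Mul(1974, Pow(-1694, -1))) = Add(Mul(-3198, Pow(Add(Rational(-1, 22), Pow(Add(0, 4), 2), 25), -1)), Mul(1974, Pow(-1694, -1))) = Add(Mul(-3198, Pow(Add(Rational(-1, 22), Pow(4, 2), 25), -1)), Mul(1974, Rational(-1, 1694))) = Add(Mul(-3198, Pow(Add(Rational(-1, 22), 16, 25), -1)), Rational(-141, 121)) = Add(Mul(-3198, Pow(Rational(901, 22), -1)), Rational(-141, 121)) = Add(Mul(-3198, Rational(22, 901)), Rational(-141, 121)) = Add(Rational(-70356, 901), Rational(-141, 121)) = Rational(-8640117, 109021)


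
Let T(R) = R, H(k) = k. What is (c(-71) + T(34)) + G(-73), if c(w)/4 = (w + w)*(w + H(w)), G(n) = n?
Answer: 80617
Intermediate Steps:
c(w) = 16*w**2 (c(w) = 4*((w + w)*(w + w)) = 4*((2*w)*(2*w)) = 4*(4*w**2) = 16*w**2)
(c(-71) + T(34)) + G(-73) = (16*(-71)**2 + 34) - 73 = (16*5041 + 34) - 73 = (80656 + 34) - 73 = 80690 - 73 = 80617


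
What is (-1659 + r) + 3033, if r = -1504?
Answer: -130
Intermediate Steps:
(-1659 + r) + 3033 = (-1659 - 1504) + 3033 = -3163 + 3033 = -130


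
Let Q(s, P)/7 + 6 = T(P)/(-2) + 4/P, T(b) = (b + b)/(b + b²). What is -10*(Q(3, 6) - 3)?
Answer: 1240/3 ≈ 413.33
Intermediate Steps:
T(b) = 2*b/(b + b²) (T(b) = (2*b)/(b + b²) = 2*b/(b + b²))
Q(s, P) = -42 - 7/(1 + P) + 28/P (Q(s, P) = -42 + 7*((2/(1 + P))/(-2) + 4/P) = -42 + 7*((2/(1 + P))*(-½) + 4/P) = -42 + 7*(-1/(1 + P) + 4/P) = -42 + (-7/(1 + P) + 28/P) = -42 - 7/(1 + P) + 28/P)
-10*(Q(3, 6) - 3) = -10*(7*(4 - 6*6² - 3*6)/(6*(1 + 6)) - 3) = -10*(7*(⅙)*(4 - 6*36 - 18)/7 - 3) = -10*(7*(⅙)*(⅐)*(4 - 216 - 18) - 3) = -10*(7*(⅙)*(⅐)*(-230) - 3) = -10*(-115/3 - 3) = -10*(-124/3) = 1240/3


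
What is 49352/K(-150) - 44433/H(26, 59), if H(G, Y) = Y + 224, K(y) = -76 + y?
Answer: -12004237/31979 ≈ -375.38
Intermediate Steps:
H(G, Y) = 224 + Y
49352/K(-150) - 44433/H(26, 59) = 49352/(-76 - 150) - 44433/(224 + 59) = 49352/(-226) - 44433/283 = 49352*(-1/226) - 44433*1/283 = -24676/113 - 44433/283 = -12004237/31979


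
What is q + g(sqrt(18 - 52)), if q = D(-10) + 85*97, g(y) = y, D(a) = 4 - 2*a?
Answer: 8269 + I*sqrt(34) ≈ 8269.0 + 5.831*I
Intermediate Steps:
q = 8269 (q = (4 - 2*(-10)) + 85*97 = (4 + 20) + 8245 = 24 + 8245 = 8269)
q + g(sqrt(18 - 52)) = 8269 + sqrt(18 - 52) = 8269 + sqrt(-34) = 8269 + I*sqrt(34)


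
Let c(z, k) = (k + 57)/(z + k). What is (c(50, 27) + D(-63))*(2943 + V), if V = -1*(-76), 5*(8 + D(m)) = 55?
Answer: 135855/11 ≈ 12350.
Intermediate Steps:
D(m) = 3 (D(m) = -8 + (⅕)*55 = -8 + 11 = 3)
c(z, k) = (57 + k)/(k + z)
V = 76
(c(50, 27) + D(-63))*(2943 + V) = ((57 + 27)/(27 + 50) + 3)*(2943 + 76) = (84/77 + 3)*3019 = ((1/77)*84 + 3)*3019 = (12/11 + 3)*3019 = (45/11)*3019 = 135855/11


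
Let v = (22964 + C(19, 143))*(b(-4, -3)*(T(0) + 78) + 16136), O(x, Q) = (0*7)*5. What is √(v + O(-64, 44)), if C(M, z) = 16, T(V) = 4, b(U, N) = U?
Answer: 16*√1419015 ≈ 19060.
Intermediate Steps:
O(x, Q) = 0 (O(x, Q) = 0*5 = 0)
v = 363267840 (v = (22964 + 16)*(-4*(4 + 78) + 16136) = 22980*(-4*82 + 16136) = 22980*(-328 + 16136) = 22980*15808 = 363267840)
√(v + O(-64, 44)) = √(363267840 + 0) = √363267840 = 16*√1419015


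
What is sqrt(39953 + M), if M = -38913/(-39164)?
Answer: sqrt(15320547585155)/19582 ≈ 199.89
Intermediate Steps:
M = 38913/39164 (M = -38913*(-1/39164) = 38913/39164 ≈ 0.99359)
sqrt(39953 + M) = sqrt(39953 + 38913/39164) = sqrt(1564758205/39164) = sqrt(15320547585155)/19582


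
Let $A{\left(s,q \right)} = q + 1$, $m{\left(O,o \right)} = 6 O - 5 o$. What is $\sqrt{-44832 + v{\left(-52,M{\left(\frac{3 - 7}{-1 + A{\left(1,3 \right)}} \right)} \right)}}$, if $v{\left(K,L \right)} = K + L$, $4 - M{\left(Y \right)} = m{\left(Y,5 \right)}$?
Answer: $3 i \sqrt{4983} \approx 211.77 i$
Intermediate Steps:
$m{\left(O,o \right)} = - 5 o + 6 O$
$A{\left(s,q \right)} = 1 + q$
$M{\left(Y \right)} = 29 - 6 Y$ ($M{\left(Y \right)} = 4 - \left(\left(-5\right) 5 + 6 Y\right) = 4 - \left(-25 + 6 Y\right) = 29 - 6 Y$)
$\sqrt{-44832 + v{\left(-52,M{\left(\frac{3 - 7}{-1 + A{\left(1,3 \right)}} \right)} \right)}} = \sqrt{-44832 - \left(23 + \frac{6 \left(3 - 7\right)}{-1 + \left(1 + 3\right)}\right)} = \sqrt{-44832 - \left(23 + 6 \left(-4\right) \frac{1}{-1 + 4}\right)} = \sqrt{-44832 - \left(23 + 6 \left(-4\right) \frac{1}{3}\right)} = \sqrt{-44832 + \left(-52 + \left(29 - -8\right)\right)} = \sqrt{-44832 + \left(-52 + \left(29 + 8\right)\right)} = \sqrt{-44832 + \left(-52 + 37\right)} = \sqrt{-44832 - 15} = \sqrt{-44847} = 3 i \sqrt{4983}$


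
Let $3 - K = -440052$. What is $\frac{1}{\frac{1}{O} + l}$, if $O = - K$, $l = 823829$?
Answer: $\frac{440055}{362530070594} \approx 1.2138 \cdot 10^{-6}$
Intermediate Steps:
$K = 440055$ ($K = 3 - -440052 = 3 + 440052 = 440055$)
$O = -440055$ ($O = \left(-1\right) 440055 = -440055$)
$\frac{1}{\frac{1}{O} + l} = \frac{1}{\frac{1}{-440055} + 823829} = \frac{1}{- \frac{1}{440055} + 823829} = \frac{1}{\frac{362530070594}{440055}} = \frac{440055}{362530070594}$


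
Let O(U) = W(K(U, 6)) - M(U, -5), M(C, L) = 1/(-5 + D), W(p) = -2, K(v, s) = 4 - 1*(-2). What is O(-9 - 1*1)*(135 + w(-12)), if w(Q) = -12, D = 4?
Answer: -123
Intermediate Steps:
K(v, s) = 6 (K(v, s) = 4 + 2 = 6)
M(C, L) = -1 (M(C, L) = 1/(-5 + 4) = 1/(-1) = -1)
O(U) = -1 (O(U) = -2 - 1*(-1) = -2 + 1 = -1)
O(-9 - 1*1)*(135 + w(-12)) = -(135 - 12) = -1*123 = -123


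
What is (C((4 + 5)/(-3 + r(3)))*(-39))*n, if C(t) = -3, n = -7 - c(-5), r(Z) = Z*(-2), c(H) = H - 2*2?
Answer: 234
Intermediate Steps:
c(H) = -4 + H (c(H) = H - 4 = -4 + H)
r(Z) = -2*Z
n = 2 (n = -7 - (-4 - 5) = -7 - 1*(-9) = -7 + 9 = 2)
(C((4 + 5)/(-3 + r(3)))*(-39))*n = -3*(-39)*2 = 117*2 = 234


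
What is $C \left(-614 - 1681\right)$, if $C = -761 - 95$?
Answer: $1964520$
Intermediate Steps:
$C = -856$ ($C = -761 - 95 = -856$)
$C \left(-614 - 1681\right) = - 856 \left(-614 - 1681\right) = \left(-856\right) \left(-2295\right) = 1964520$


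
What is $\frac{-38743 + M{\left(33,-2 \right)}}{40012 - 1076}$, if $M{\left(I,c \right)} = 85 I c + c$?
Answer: $- \frac{44355}{38936} \approx -1.1392$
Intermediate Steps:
$M{\left(I,c \right)} = c + 85 I c$ ($M{\left(I,c \right)} = 85 I c + c = c + 85 I c$)
$\frac{-38743 + M{\left(33,-2 \right)}}{40012 - 1076} = \frac{-38743 - 2 \left(1 + 85 \cdot 33\right)}{40012 - 1076} = \frac{-38743 - 2 \left(1 + 2805\right)}{38936} = \left(-38743 - 5612\right) \frac{1}{38936} = \left(-44355\right) \frac{1}{38936} = - \frac{44355}{38936}$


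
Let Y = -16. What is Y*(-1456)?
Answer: 23296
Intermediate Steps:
Y*(-1456) = -16*(-1456) = 23296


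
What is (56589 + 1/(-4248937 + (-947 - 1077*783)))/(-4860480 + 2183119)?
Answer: -288217680074/13636268111175 ≈ -0.021136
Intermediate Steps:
(56589 + 1/(-4248937 + (-947 - 1077*783)))/(-4860480 + 2183119) = (56589 + 1/(-4248937 + (-947 - 843291)))/(-2677361) = (56589 + 1/(-4248937 - 844238))*(-1/2677361) = (56589 + 1/(-5093175))*(-1/2677361) = (56589 - 1/5093175)*(-1/2677361) = (288217680074/5093175)*(-1/2677361) = -288217680074/13636268111175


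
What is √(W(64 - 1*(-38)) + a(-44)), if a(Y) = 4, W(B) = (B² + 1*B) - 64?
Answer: √10446 ≈ 102.21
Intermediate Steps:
W(B) = -64 + B + B² (W(B) = (B² + B) - 64 = (B + B²) - 64 = -64 + B + B²)
√(W(64 - 1*(-38)) + a(-44)) = √((-64 + (64 - 1*(-38)) + (64 - 1*(-38))²) + 4) = √((-64 + (64 + 38) + (64 + 38)²) + 4) = √((-64 + 102 + 102²) + 4) = √((-64 + 102 + 10404) + 4) = √(10442 + 4) = √10446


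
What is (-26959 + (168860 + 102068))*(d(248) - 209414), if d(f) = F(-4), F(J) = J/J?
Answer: -51090280197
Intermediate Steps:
F(J) = 1
d(f) = 1
(-26959 + (168860 + 102068))*(d(248) - 209414) = (-26959 + (168860 + 102068))*(1 - 209414) = (-26959 + 270928)*(-209413) = 243969*(-209413) = -51090280197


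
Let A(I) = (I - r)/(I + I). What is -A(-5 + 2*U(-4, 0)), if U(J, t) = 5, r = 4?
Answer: -⅒ ≈ -0.10000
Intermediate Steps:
A(I) = (-4 + I)/(2*I) (A(I) = (I - 1*4)/(I + I) = (I - 4)/((2*I)) = (-4 + I)*(1/(2*I)) = (-4 + I)/(2*I))
-A(-5 + 2*U(-4, 0)) = -(-4 + (-5 + 2*5))/(2*(-5 + 2*5)) = -(-4 + (-5 + 10))/(2*(-5 + 10)) = -(-4 + 5)/(2*5) = -1/(2*5) = -1*⅒ = -⅒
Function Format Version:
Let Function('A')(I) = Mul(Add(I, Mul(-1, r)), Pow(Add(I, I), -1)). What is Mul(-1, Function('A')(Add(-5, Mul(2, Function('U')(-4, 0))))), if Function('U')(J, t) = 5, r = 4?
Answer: Rational(-1, 10) ≈ -0.10000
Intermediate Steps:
Function('A')(I) = Mul(Rational(1, 2), Pow(I, -1), Add(-4, I)) (Function('A')(I) = Mul(Add(I, Mul(-1, 4)), Pow(Add(I, I), -1)) = Mul(Add(I, -4), Pow(Mul(2, I), -1)) = Mul(Add(-4, I), Mul(Rational(1, 2), Pow(I, -1))) = Mul(Rational(1, 2), Pow(I, -1), Add(-4, I)))
Mul(-1, Function('A')(Add(-5, Mul(2, Function('U')(-4, 0))))) = Mul(-1, Mul(Rational(1, 2), Pow(Add(-5, Mul(2, 5)), -1), Add(-4, Add(-5, Mul(2, 5))))) = Mul(-1, Mul(Rational(1, 2), Pow(Add(-5, 10), -1), Add(-4, Add(-5, 10)))) = Mul(-1, Mul(Rational(1, 2), Pow(5, -1), Add(-4, 5))) = Mul(-1, Mul(Rational(1, 2), Rational(1, 5), 1)) = Mul(-1, Rational(1, 10)) = Rational(-1, 10)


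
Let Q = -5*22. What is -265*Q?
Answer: 29150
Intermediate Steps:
Q = -110
-265*Q = -265*(-110) = 29150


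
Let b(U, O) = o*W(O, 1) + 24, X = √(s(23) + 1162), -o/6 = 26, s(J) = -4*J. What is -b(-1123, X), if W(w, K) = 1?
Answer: 132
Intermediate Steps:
o = -156 (o = -6*26 = -156)
X = √1070 (X = √(-4*23 + 1162) = √(-92 + 1162) = √1070 ≈ 32.711)
b(U, O) = -132 (b(U, O) = -156*1 + 24 = -156 + 24 = -132)
-b(-1123, X) = -1*(-132) = 132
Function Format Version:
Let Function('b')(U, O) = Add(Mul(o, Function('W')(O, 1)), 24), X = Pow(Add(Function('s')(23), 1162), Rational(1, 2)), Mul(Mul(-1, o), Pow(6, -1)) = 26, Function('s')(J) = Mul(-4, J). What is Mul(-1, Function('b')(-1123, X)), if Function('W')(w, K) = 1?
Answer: 132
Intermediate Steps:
o = -156 (o = Mul(-6, 26) = -156)
X = Pow(1070, Rational(1, 2)) (X = Pow(Add(Mul(-4, 23), 1162), Rational(1, 2)) = Pow(Add(-92, 1162), Rational(1, 2)) = Pow(1070, Rational(1, 2)) ≈ 32.711)
Function('b')(U, O) = -132 (Function('b')(U, O) = Add(Mul(-156, 1), 24) = Add(-156, 24) = -132)
Mul(-1, Function('b')(-1123, X)) = Mul(-1, -132) = 132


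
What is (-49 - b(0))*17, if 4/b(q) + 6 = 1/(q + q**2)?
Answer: -833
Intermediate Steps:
b(q) = 4/(-6 + 1/(q + q**2))
(-49 - b(0))*17 = (-49 - (-4)*0*(1 + 0)/(-1 + 6*0 + 6*0**2))*17 = (-49 - (-4)*0/(-1 + 0 + 6*0))*17 = (-49 - (-4)*0/(-1 + 0 + 0))*17 = (-49 - (-4)*0/(-1))*17 = (-49 - (-4)*0*(-1))*17 = (-49 - 1*0)*17 = (-49 + 0)*17 = -49*17 = -833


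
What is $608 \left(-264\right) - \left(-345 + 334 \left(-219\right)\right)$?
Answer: $-87021$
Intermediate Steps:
$608 \left(-264\right) - \left(-345 + 334 \left(-219\right)\right) = -160512 - \left(-345 - 73146\right) = -160512 - -73491 = -160512 + 73491 = -87021$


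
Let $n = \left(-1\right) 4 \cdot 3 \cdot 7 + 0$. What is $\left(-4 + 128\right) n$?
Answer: $-10416$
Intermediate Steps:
$n = -84$ ($n = \left(-4\right) 3 \cdot 7 + 0 = \left(-12\right) 7 + 0 = -84 + 0 = -84$)
$\left(-4 + 128\right) n = \left(-4 + 128\right) \left(-84\right) = 124 \left(-84\right) = -10416$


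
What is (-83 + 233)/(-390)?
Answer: -5/13 ≈ -0.38462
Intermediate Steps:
(-83 + 233)/(-390) = 150*(-1/390) = -5/13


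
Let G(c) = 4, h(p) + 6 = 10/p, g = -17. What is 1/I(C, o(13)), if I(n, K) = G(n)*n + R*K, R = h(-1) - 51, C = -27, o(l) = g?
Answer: 1/1031 ≈ 0.00096993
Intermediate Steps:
h(p) = -6 + 10/p
o(l) = -17
R = -67 (R = (-6 + 10/(-1)) - 51 = (-6 + 10*(-1)) - 51 = (-6 - 10) - 51 = -16 - 51 = -67)
I(n, K) = -67*K + 4*n (I(n, K) = 4*n - 67*K = -67*K + 4*n)
1/I(C, o(13)) = 1/(-67*(-17) + 4*(-27)) = 1/(1139 - 108) = 1/1031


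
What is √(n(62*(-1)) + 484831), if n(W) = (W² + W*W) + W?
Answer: √492457 ≈ 701.75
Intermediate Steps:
n(W) = W + 2*W² (n(W) = (W² + W²) + W = 2*W² + W = W + 2*W²)
√(n(62*(-1)) + 484831) = √((62*(-1))*(1 + 2*(62*(-1))) + 484831) = √(-62*(1 + 2*(-62)) + 484831) = √(-62*(1 - 124) + 484831) = √(-62*(-123) + 484831) = √(7626 + 484831) = √492457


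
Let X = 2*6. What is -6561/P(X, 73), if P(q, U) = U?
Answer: -6561/73 ≈ -89.877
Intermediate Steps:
X = 12
-6561/P(X, 73) = -6561/73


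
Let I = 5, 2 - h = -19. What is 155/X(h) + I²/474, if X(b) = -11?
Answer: -73195/5214 ≈ -14.038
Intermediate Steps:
h = 21 (h = 2 - 1*(-19) = 2 + 19 = 21)
155/X(h) + I²/474 = 155/(-11) + 5²/474 = 155*(-1/11) + 25*(1/474) = -155/11 + 25/474 = -73195/5214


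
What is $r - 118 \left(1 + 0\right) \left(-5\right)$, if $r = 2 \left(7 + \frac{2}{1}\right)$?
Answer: $608$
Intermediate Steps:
$r = 18$ ($r = 2 \left(7 + 2 \cdot 1\right) = 2 \left(7 + 2\right) = 2 \cdot 9 = 18$)
$r - 118 \left(1 + 0\right) \left(-5\right) = 18 - 118 \left(1 + 0\right) \left(-5\right) = 18 - 118 \cdot 1 \left(-5\right) = 18 - -590 = 18 + 590 = 608$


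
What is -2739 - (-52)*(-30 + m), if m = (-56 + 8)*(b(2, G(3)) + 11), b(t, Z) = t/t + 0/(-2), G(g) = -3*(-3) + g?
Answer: -34251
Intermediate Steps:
G(g) = 9 + g
b(t, Z) = 1 (b(t, Z) = 1 + 0*(-1/2) = 1 + 0 = 1)
m = -576 (m = (-56 + 8)*(1 + 11) = -48*12 = -576)
-2739 - (-52)*(-30 + m) = -2739 - (-52)*(-30 - 576) = -2739 - (-52)*(-606) = -2739 - 1*31512 = -2739 - 31512 = -34251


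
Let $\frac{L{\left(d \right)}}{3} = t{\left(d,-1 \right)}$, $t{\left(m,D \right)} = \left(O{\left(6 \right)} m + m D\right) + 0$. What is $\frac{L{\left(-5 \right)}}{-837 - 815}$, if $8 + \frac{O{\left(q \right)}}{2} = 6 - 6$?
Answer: $- \frac{255}{1652} \approx -0.15436$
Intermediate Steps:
$O{\left(q \right)} = -16$ ($O{\left(q \right)} = -16 + 2 \left(6 - 6\right) = -16 + 2 \cdot 0 = -16 + 0 = -16$)
$t{\left(m,D \right)} = - 16 m + D m$ ($t{\left(m,D \right)} = \left(- 16 m + m D\right) + 0 = \left(- 16 m + D m\right) + 0 = - 16 m + D m$)
$L{\left(d \right)} = - 51 d$ ($L{\left(d \right)} = 3 d \left(-16 - 1\right) = 3 d \left(-17\right) = 3 \left(- 17 d\right) = - 51 d$)
$\frac{L{\left(-5 \right)}}{-837 - 815} = \frac{\left(-51\right) \left(-5\right)}{-837 - 815} = \frac{1}{-1652} \cdot 255 = \left(- \frac{1}{1652}\right) 255 = - \frac{255}{1652}$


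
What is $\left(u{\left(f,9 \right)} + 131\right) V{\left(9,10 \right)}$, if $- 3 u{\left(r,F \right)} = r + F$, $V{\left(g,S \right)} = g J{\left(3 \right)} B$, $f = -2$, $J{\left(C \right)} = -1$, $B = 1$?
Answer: $-1158$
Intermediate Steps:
$V{\left(g,S \right)} = - g$ ($V{\left(g,S \right)} = g \left(-1\right) 1 = - g 1 = - g$)
$u{\left(r,F \right)} = - \frac{F}{3} - \frac{r}{3}$ ($u{\left(r,F \right)} = - \frac{r + F}{3} = - \frac{F + r}{3} = - \frac{F}{3} - \frac{r}{3}$)
$\left(u{\left(f,9 \right)} + 131\right) V{\left(9,10 \right)} = \left(\left(\left(- \frac{1}{3}\right) 9 - - \frac{2}{3}\right) + 131\right) \left(\left(-1\right) 9\right) = \left(\left(-3 + \frac{2}{3}\right) + 131\right) \left(-9\right) = \left(- \frac{7}{3} + 131\right) \left(-9\right) = \frac{386}{3} \left(-9\right) = -1158$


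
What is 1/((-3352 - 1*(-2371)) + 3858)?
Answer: 1/2877 ≈ 0.00034758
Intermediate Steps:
1/((-3352 - 1*(-2371)) + 3858) = 1/((-3352 + 2371) + 3858) = 1/(-981 + 3858) = 1/2877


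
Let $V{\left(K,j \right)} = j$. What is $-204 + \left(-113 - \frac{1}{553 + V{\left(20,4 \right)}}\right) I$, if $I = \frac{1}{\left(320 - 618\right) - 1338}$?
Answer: $- \frac{92916233}{455626} \approx -203.93$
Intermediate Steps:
$I = - \frac{1}{1636}$ ($I = \frac{1}{\left(320 - 618\right) - 1338} = \frac{1}{-298 - 1338} = \frac{1}{-1636} = - \frac{1}{1636} \approx -0.00061125$)
$-204 + \left(-113 - \frac{1}{553 + V{\left(20,4 \right)}}\right) I = -204 + \left(-113 - \frac{1}{553 + 4}\right) \left(- \frac{1}{1636}\right) = -204 + \left(-113 - \frac{1}{557}\right) \left(- \frac{1}{1636}\right) = -204 - - \frac{31471}{455626} = -204 + \frac{31471}{455626} = - \frac{92916233}{455626}$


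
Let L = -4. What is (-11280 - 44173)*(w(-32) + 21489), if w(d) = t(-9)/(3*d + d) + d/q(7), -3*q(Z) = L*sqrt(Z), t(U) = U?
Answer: -152529077253/128 + 1330872*sqrt(7)/7 ≈ -1.1911e+9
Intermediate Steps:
q(Z) = 4*sqrt(Z)/3 (q(Z) = -(-4)*sqrt(Z)/3 = 4*sqrt(Z)/3)
w(d) = -9/(4*d) + 3*d*sqrt(7)/28 (w(d) = -9/(3*d + d) + d/((4*sqrt(7)/3)) = -9*1/(4*d) + d*(3*sqrt(7)/28) = -9/(4*d) + 3*d*sqrt(7)/28)
(-11280 - 44173)*(w(-32) + 21489) = (-11280 - 44173)*((3/28)*(-21 + sqrt(7)*(-32)**2)/(-32) + 21489) = -55453*((3/28)*(-1/32)*(-21 + sqrt(7)*1024) + 21489) = -55453*((3/28)*(-1/32)*(-21 + 1024*sqrt(7)) + 21489) = -55453*((9/128 - 24*sqrt(7)/7) + 21489) = -55453*(2750601/128 - 24*sqrt(7)/7) = -152529077253/128 + 1330872*sqrt(7)/7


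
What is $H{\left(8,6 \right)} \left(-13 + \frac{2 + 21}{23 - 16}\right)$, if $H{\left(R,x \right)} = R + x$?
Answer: $-136$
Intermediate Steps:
$H{\left(8,6 \right)} \left(-13 + \frac{2 + 21}{23 - 16}\right) = \left(8 + 6\right) \left(-13 + \frac{2 + 21}{23 - 16}\right) = 14 \left(-13 + \frac{23}{7}\right) = 14 \left(- \frac{68}{7}\right) = -136$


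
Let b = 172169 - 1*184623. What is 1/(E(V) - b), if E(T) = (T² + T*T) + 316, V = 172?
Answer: 1/71938 ≈ 1.3901e-5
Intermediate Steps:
E(T) = 316 + 2*T² (E(T) = (T² + T²) + 316 = 2*T² + 316 = 316 + 2*T²)
b = -12454 (b = 172169 - 184623 = -12454)
1/(E(V) - b) = 1/((316 + 2*172²) - 1*(-12454)) = 1/((316 + 2*29584) + 12454) = 1/((316 + 59168) + 12454) = 1/(59484 + 12454) = 1/71938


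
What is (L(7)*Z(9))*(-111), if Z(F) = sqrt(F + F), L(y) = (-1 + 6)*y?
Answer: -11655*sqrt(2) ≈ -16483.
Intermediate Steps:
L(y) = 5*y
Z(F) = sqrt(2)*sqrt(F) (Z(F) = sqrt(2*F) = sqrt(2)*sqrt(F))
(L(7)*Z(9))*(-111) = ((5*7)*(sqrt(2)*sqrt(9)))*(-111) = (35*(sqrt(2)*3))*(-111) = (35*(3*sqrt(2)))*(-111) = (105*sqrt(2))*(-111) = -11655*sqrt(2)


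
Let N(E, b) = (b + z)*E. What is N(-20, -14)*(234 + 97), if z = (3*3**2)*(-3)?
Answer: 628900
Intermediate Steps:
z = -81 (z = (3*9)*(-3) = 27*(-3) = -81)
N(E, b) = E*(-81 + b) (N(E, b) = (b - 81)*E = (-81 + b)*E = E*(-81 + b))
N(-20, -14)*(234 + 97) = (-20*(-81 - 14))*(234 + 97) = -20*(-95)*331 = 1900*331 = 628900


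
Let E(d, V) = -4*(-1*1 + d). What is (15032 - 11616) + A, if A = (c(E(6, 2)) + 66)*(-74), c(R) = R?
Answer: 12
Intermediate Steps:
E(d, V) = 4 - 4*d (E(d, V) = -4*(-1 + d) = 4 - 4*d)
A = -3404 (A = ((4 - 4*6) + 66)*(-74) = ((4 - 24) + 66)*(-74) = (-20 + 66)*(-74) = 46*(-74) = -3404)
(15032 - 11616) + A = (15032 - 11616) - 3404 = 3416 - 3404 = 12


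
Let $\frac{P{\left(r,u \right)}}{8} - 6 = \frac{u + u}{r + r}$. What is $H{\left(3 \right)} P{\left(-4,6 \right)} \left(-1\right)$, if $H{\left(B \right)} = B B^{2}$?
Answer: $-972$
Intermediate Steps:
$P{\left(r,u \right)} = 48 + \frac{8 u}{r}$ ($P{\left(r,u \right)} = 48 + 8 \frac{u + u}{r + r} = 48 + 8 \frac{2 u}{2 r} = 48 + 8 \cdot 2 u \frac{1}{2 r} = 48 + 8 \frac{u}{r} = 48 + \frac{8 u}{r}$)
$H{\left(B \right)} = B^{3}$
$H{\left(3 \right)} P{\left(-4,6 \right)} \left(-1\right) = 3^{3} \left(48 + 8 \cdot 6 \frac{1}{-4}\right) \left(-1\right) = 27 \left(48 + 8 \cdot 6 \left(- \frac{1}{4}\right)\right) \left(-1\right) = 27 \left(48 - 12\right) \left(-1\right) = 27 \cdot 36 \left(-1\right) = 972 \left(-1\right) = -972$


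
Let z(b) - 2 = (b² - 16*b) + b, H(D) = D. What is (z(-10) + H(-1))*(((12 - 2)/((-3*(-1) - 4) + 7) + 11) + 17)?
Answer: 22339/3 ≈ 7446.3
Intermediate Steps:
z(b) = 2 + b² - 15*b (z(b) = 2 + ((b² - 16*b) + b) = 2 + (b² - 15*b) = 2 + b² - 15*b)
(z(-10) + H(-1))*(((12 - 2)/((-3*(-1) - 4) + 7) + 11) + 17) = ((2 + (-10)² - 15*(-10)) - 1)*(((12 - 2)/((-3*(-1) - 4) + 7) + 11) + 17) = ((2 + 100 + 150) - 1)*((10/((3 - 4) + 7) + 11) + 17) = (252 - 1)*((10/(-1 + 7) + 11) + 17) = 251*((10/6 + 11) + 17) = 251*((10*(⅙) + 11) + 17) = 251*((5/3 + 11) + 17) = 251*(38/3 + 17) = 251*(89/3) = 22339/3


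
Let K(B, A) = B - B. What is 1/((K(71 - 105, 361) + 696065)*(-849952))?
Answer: -1/591621838880 ≈ -1.6903e-12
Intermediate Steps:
K(B, A) = 0
1/((K(71 - 105, 361) + 696065)*(-849952)) = 1/((0 + 696065)*(-849952)) = -1/849952/696065 = (1/696065)*(-1/849952) = -1/591621838880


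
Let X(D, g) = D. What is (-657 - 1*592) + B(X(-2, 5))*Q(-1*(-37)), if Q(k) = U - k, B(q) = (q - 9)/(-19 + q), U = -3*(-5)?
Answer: -26471/21 ≈ -1260.5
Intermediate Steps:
U = 15
B(q) = (-9 + q)/(-19 + q)
Q(k) = 15 - k
(-657 - 1*592) + B(X(-2, 5))*Q(-1*(-37)) = (-657 - 1*592) + ((-9 - 2)/(-19 - 2))*(15 - (-1)*(-37)) = (-657 - 592) + (-11/(-21))*(15 - 1*37) = -1249 + (-1/21*(-11))*(15 - 37) = -1249 + (11/21)*(-22) = -1249 - 242/21 = -26471/21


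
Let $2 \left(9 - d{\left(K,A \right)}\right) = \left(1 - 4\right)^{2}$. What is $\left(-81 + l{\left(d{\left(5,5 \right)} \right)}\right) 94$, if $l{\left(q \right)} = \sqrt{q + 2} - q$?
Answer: $-8037 + 47 \sqrt{26} \approx -7797.3$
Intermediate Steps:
$d{\left(K,A \right)} = \frac{9}{2}$ ($d{\left(K,A \right)} = 9 - \frac{\left(1 - 4\right)^{2}}{2} = 9 - \frac{\left(-3\right)^{2}}{2} = 9 - \frac{9}{2} = \frac{9}{2}$)
$l{\left(q \right)} = \sqrt{2 + q} - q$
$\left(-81 + l{\left(d{\left(5,5 \right)} \right)}\right) 94 = \left(-81 + \left(\sqrt{2 + \frac{9}{2}} - \frac{9}{2}\right)\right) 94 = \left(-81 - \left(\frac{9}{2} - \sqrt{\frac{13}{2}}\right)\right) 94 = \left(-81 - \left(\frac{9}{2} - \frac{\sqrt{26}}{2}\right)\right) 94 = \left(- \frac{171}{2} + \frac{\sqrt{26}}{2}\right) 94 = -8037 + 47 \sqrt{26}$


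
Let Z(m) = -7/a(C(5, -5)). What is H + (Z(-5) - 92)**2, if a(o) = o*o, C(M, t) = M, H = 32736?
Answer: 25782249/625 ≈ 41252.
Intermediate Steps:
a(o) = o**2
Z(m) = -7/25 (Z(m) = -7/(5**2) = -7/25)
H + (Z(-5) - 92)**2 = 32736 + (-7/25 - 92)**2 = 32736 + (-2307/25)**2 = 32736 + 5322249/625 = 25782249/625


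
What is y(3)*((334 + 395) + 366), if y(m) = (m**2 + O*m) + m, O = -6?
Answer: -6570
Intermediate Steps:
y(m) = m**2 - 5*m (y(m) = (m**2 - 6*m) + m = m**2 - 5*m)
y(3)*((334 + 395) + 366) = (3*(-5 + 3))*((334 + 395) + 366) = (3*(-2))*(729 + 366) = -6*1095 = -6570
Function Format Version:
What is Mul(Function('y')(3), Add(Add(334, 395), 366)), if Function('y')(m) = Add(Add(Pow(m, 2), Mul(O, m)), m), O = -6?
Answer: -6570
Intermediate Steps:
Function('y')(m) = Add(Pow(m, 2), Mul(-5, m)) (Function('y')(m) = Add(Add(Pow(m, 2), Mul(-6, m)), m) = Add(Pow(m, 2), Mul(-5, m)))
Mul(Function('y')(3), Add(Add(334, 395), 366)) = Mul(Mul(3, Add(-5, 3)), Add(Add(334, 395), 366)) = Mul(Mul(3, -2), Add(729, 366)) = Mul(-6, 1095) = -6570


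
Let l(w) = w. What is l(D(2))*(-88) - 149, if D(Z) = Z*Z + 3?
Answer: -765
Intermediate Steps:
D(Z) = 3 + Z² (D(Z) = Z² + 3 = 3 + Z²)
l(D(2))*(-88) - 149 = (3 + 2²)*(-88) - 149 = (3 + 4)*(-88) - 149 = 7*(-88) - 149 = -616 - 149 = -765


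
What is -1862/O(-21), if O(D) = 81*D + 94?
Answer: 1862/1607 ≈ 1.1587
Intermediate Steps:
O(D) = 94 + 81*D
-1862/O(-21) = -1862/(94 + 81*(-21)) = -1862/(94 - 1701) = -1862/(-1607) = -1862*(-1/1607) = 1862/1607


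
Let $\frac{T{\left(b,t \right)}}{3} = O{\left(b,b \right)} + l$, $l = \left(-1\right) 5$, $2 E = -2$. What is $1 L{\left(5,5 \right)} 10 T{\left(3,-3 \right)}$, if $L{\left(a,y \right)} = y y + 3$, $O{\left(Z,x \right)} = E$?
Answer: $-5040$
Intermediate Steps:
$E = -1$ ($E = \frac{1}{2} \left(-2\right) = -1$)
$O{\left(Z,x \right)} = -1$
$L{\left(a,y \right)} = 3 + y^{2}$ ($L{\left(a,y \right)} = y^{2} + 3 = 3 + y^{2}$)
$l = -5$
$T{\left(b,t \right)} = -18$ ($T{\left(b,t \right)} = 3 \left(-1 - 5\right) = 3 \left(-6\right) = -18$)
$1 L{\left(5,5 \right)} 10 T{\left(3,-3 \right)} = 1 \left(3 + 5^{2}\right) 10 \left(-18\right) = 1 \left(3 + 25\right) 10 \left(-18\right) = 1 \cdot 28 \cdot 10 \left(-18\right) = 28 \cdot 10 \left(-18\right) = 280 \left(-18\right) = -5040$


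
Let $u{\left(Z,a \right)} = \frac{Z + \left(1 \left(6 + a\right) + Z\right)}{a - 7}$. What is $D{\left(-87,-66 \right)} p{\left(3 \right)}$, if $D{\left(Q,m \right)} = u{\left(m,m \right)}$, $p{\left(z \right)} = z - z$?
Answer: $0$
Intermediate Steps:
$p{\left(z \right)} = 0$
$u{\left(Z,a \right)} = \frac{6 + a + 2 Z}{-7 + a}$ ($u{\left(Z,a \right)} = \frac{Z + \left(\left(6 + a\right) + Z\right)}{-7 + a} = \frac{Z + \left(6 + Z + a\right)}{-7 + a} = \frac{6 + a + 2 Z}{-7 + a}$)
$D{\left(Q,m \right)} = \frac{6 + 3 m}{-7 + m}$ ($D{\left(Q,m \right)} = \frac{6 + m + 2 m}{-7 + m} = \frac{6 + 3 m}{-7 + m}$)
$D{\left(-87,-66 \right)} p{\left(3 \right)} = \frac{3 \left(2 - 66\right)}{-7 - 66} \cdot 0 = 3 \frac{1}{-73} \left(-64\right) 0 = 3 \left(- \frac{1}{73}\right) \left(-64\right) 0 = \frac{192}{73} \cdot 0 = 0$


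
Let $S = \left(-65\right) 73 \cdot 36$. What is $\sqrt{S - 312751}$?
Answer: $i \sqrt{483571} \approx 695.39 i$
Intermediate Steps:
$S = -170820$ ($S = \left(-4745\right) 36 = -170820$)
$\sqrt{S - 312751} = \sqrt{-170820 - 312751} = \sqrt{-483571} = i \sqrt{483571}$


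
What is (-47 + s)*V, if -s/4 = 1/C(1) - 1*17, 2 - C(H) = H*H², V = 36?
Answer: 612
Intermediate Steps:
C(H) = 2 - H³ (C(H) = 2 - H*H² = 2 - H³)
s = 64 (s = -4*(1/(2 - 1*1³) - 1*17) = -4*(1/(2 - 1*1) - 17) = -4*(1/(2 - 1) - 17) = -4*(1/1 - 17) = -4*(1 - 17) = -4*(-16) = 64)
(-47 + s)*V = (-47 + 64)*36 = 17*36 = 612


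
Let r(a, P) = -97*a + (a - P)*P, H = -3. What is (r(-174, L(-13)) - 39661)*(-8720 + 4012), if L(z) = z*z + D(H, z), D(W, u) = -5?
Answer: 368236220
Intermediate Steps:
L(z) = -5 + z**2 (L(z) = z*z - 5 = z**2 - 5 = -5 + z**2)
r(a, P) = -97*a + P*(a - P)
(r(-174, L(-13)) - 39661)*(-8720 + 4012) = ((-(-5 + (-13)**2)**2 - 97*(-174) + (-5 + (-13)**2)*(-174)) - 39661)*(-8720 + 4012) = ((-(-5 + 169)**2 + 16878 + (-5 + 169)*(-174)) - 39661)*(-4708) = ((-1*164**2 + 16878 + 164*(-174)) - 39661)*(-4708) = ((-1*26896 + 16878 - 28536) - 39661)*(-4708) = ((-26896 + 16878 - 28536) - 39661)*(-4708) = (-38554 - 39661)*(-4708) = -78215*(-4708) = 368236220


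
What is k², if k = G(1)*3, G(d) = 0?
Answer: 0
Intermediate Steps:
k = 0 (k = 0*3 = 0)
k² = 0² = 0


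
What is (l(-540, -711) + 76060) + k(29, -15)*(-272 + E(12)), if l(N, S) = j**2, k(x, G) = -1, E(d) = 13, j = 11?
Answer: 76440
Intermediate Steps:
l(N, S) = 121 (l(N, S) = 11**2 = 121)
(l(-540, -711) + 76060) + k(29, -15)*(-272 + E(12)) = (121 + 76060) - (-272 + 13) = 76181 - 1*(-259) = 76181 + 259 = 76440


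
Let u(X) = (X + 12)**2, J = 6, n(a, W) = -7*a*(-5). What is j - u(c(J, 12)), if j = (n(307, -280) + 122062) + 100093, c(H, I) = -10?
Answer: 232896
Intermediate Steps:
n(a, W) = 35*a
j = 232900 (j = (35*307 + 122062) + 100093 = (10745 + 122062) + 100093 = 132807 + 100093 = 232900)
u(X) = (12 + X)**2
j - u(c(J, 12)) = 232900 - (12 - 10)**2 = 232900 - 1*2**2 = 232900 - 1*4 = 232900 - 4 = 232896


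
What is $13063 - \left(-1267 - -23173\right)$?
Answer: $-8843$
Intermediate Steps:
$13063 - \left(-1267 - -23173\right) = 13063 - \left(-1267 + 23173\right) = 13063 - 21906 = -8843$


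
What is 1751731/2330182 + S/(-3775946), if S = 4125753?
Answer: -749828428630/2199660350543 ≈ -0.34088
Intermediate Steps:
1751731/2330182 + S/(-3775946) = 1751731/2330182 + 4125753/(-3775946) = 1751731*(1/2330182) + 4125753*(-1/3775946) = 1751731/2330182 - 4125753/3775946 = -749828428630/2199660350543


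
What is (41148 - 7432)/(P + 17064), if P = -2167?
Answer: 33716/14897 ≈ 2.2633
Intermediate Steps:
(41148 - 7432)/(P + 17064) = (41148 - 7432)/(-2167 + 17064) = 33716/14897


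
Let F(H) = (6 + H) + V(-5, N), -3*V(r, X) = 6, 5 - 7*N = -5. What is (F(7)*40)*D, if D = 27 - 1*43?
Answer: -7040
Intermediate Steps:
N = 10/7 (N = 5/7 - 1/7*(-5) = 5/7 + 5/7 = 10/7 ≈ 1.4286)
V(r, X) = -2 (V(r, X) = -1/3*6 = -2)
D = -16 (D = 27 - 43 = -16)
F(H) = 4 + H (F(H) = (6 + H) - 2 = 4 + H)
(F(7)*40)*D = ((4 + 7)*40)*(-16) = (11*40)*(-16) = 440*(-16) = -7040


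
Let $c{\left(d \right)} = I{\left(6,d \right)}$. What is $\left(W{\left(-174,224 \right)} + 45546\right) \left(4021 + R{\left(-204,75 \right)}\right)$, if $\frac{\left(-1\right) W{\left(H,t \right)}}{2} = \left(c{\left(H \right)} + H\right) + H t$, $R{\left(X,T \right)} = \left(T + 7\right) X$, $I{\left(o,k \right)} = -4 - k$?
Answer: $-1569390742$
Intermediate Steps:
$c{\left(d \right)} = -4 - d$
$R{\left(X,T \right)} = X \left(7 + T\right)$ ($R{\left(X,T \right)} = \left(7 + T\right) X = X \left(7 + T\right)$)
$W{\left(H,t \right)} = 8 - 2 H t$ ($W{\left(H,t \right)} = - 2 \left(\left(\left(-4 - H\right) + H\right) + H t\right) = - 2 \left(-4 + H t\right) = 8 - 2 H t$)
$\left(W{\left(-174,224 \right)} + 45546\right) \left(4021 + R{\left(-204,75 \right)}\right) = \left(\left(8 - \left(-348\right) 224\right) + 45546\right) \left(4021 - 204 \left(7 + 75\right)\right) = \left(\left(8 + 77952\right) + 45546\right) \left(4021 - 16728\right) = \left(77960 + 45546\right) \left(4021 - 16728\right) = 123506 \left(-12707\right) = -1569390742$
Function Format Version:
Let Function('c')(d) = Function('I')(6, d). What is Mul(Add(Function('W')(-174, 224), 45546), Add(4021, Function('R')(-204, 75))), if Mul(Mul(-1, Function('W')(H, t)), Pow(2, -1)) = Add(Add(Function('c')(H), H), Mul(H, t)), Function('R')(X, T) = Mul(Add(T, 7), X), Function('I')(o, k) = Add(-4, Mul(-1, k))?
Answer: -1569390742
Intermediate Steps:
Function('c')(d) = Add(-4, Mul(-1, d))
Function('R')(X, T) = Mul(X, Add(7, T)) (Function('R')(X, T) = Mul(Add(7, T), X) = Mul(X, Add(7, T)))
Function('W')(H, t) = Add(8, Mul(-2, H, t)) (Function('W')(H, t) = Mul(-2, Add(Add(Add(-4, Mul(-1, H)), H), Mul(H, t))) = Mul(-2, Add(-4, Mul(H, t))) = Add(8, Mul(-2, H, t)))
Mul(Add(Function('W')(-174, 224), 45546), Add(4021, Function('R')(-204, 75))) = Mul(Add(Add(8, Mul(-2, -174, 224)), 45546), Add(4021, Mul(-204, Add(7, 75)))) = Mul(Add(Add(8, 77952), 45546), Add(4021, Mul(-204, 82))) = Mul(Add(77960, 45546), Add(4021, -16728)) = Mul(123506, -12707) = -1569390742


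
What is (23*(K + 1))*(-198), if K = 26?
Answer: -122958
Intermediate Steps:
(23*(K + 1))*(-198) = (23*(26 + 1))*(-198) = (23*27)*(-198) = 621*(-198) = -122958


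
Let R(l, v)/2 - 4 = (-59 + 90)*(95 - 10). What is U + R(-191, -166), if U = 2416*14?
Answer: 39102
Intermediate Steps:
R(l, v) = 5278 (R(l, v) = 8 + 2*((-59 + 90)*(95 - 10)) = 8 + 2*(31*85) = 8 + 2*2635 = 8 + 5270 = 5278)
U = 33824
U + R(-191, -166) = 33824 + 5278 = 39102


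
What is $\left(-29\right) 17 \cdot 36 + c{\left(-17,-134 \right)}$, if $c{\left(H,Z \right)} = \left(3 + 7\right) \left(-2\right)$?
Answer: $-17768$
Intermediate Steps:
$c{\left(H,Z \right)} = -20$ ($c{\left(H,Z \right)} = 10 \left(-2\right) = -20$)
$\left(-29\right) 17 \cdot 36 + c{\left(-17,-134 \right)} = \left(-29\right) 17 \cdot 36 - 20 = \left(-493\right) 36 - 20 = -17748 - 20 = -17768$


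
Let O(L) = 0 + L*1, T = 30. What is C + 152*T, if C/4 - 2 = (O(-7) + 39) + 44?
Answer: 4872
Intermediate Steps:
O(L) = L (O(L) = 0 + L = L)
C = 312 (C = 8 + 4*((-7 + 39) + 44) = 8 + 4*(32 + 44) = 8 + 4*76 = 8 + 304 = 312)
C + 152*T = 312 + 152*30 = 312 + 4560 = 4872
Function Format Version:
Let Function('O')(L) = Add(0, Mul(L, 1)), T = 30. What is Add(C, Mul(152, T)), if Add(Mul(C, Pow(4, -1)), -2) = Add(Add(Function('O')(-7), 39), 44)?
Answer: 4872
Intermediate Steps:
Function('O')(L) = L (Function('O')(L) = Add(0, L) = L)
C = 312 (C = Add(8, Mul(4, Add(Add(-7, 39), 44))) = Add(8, Mul(4, Add(32, 44))) = Add(8, Mul(4, 76)) = Add(8, 304) = 312)
Add(C, Mul(152, T)) = Add(312, Mul(152, 30)) = Add(312, 4560) = 4872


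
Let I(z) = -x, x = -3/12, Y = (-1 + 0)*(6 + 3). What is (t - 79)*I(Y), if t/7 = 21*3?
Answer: 181/2 ≈ 90.500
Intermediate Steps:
Y = -9 (Y = -1*9 = -9)
t = 441 (t = 7*(21*3) = 7*63 = 441)
x = -1/4 (x = -3*1/12 = -1/4 ≈ -0.25000)
I(z) = 1/4 (I(z) = -1*(-1/4) = 1/4)
(t - 79)*I(Y) = (441 - 79)*(1/4) = 362*(1/4) = 181/2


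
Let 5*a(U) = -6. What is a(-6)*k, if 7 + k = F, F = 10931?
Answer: -65544/5 ≈ -13109.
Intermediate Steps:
a(U) = -6/5 (a(U) = (⅕)*(-6) = -6/5)
k = 10924 (k = -7 + 10931 = 10924)
a(-6)*k = -6/5*10924 = -65544/5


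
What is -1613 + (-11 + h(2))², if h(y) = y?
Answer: -1532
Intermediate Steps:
-1613 + (-11 + h(2))² = -1613 + (-11 + 2)² = -1613 + (-9)² = -1613 + 81 = -1532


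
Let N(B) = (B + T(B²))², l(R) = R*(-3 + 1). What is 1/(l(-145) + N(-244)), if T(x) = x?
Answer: 1/3515541554 ≈ 2.8445e-10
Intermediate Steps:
l(R) = -2*R (l(R) = R*(-2) = -2*R)
N(B) = (B + B²)²
1/(l(-145) + N(-244)) = 1/(-2*(-145) + (-244)²*(1 - 244)²) = 1/(290 + 59536*(-243)²) = 1/(290 + 59536*59049) = 1/(290 + 3515541264) = 1/3515541554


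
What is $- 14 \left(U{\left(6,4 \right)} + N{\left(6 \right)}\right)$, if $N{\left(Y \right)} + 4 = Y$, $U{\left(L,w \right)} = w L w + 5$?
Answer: $-1442$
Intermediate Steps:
$U{\left(L,w \right)} = 5 + L w^{2}$ ($U{\left(L,w \right)} = L w w + 5 = L w^{2} + 5 = 5 + L w^{2}$)
$N{\left(Y \right)} = -4 + Y$
$- 14 \left(U{\left(6,4 \right)} + N{\left(6 \right)}\right) = - 14 \left(\left(5 + 6 \cdot 4^{2}\right) + \left(-4 + 6\right)\right) = - 14 \left(\left(5 + 6 \cdot 16\right) + 2\right) = - 14 \left(\left(5 + 96\right) + 2\right) = - 14 \left(101 + 2\right) = \left(-14\right) 103 = -1442$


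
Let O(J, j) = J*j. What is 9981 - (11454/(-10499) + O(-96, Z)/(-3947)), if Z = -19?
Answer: 413672537607/41439553 ≈ 9982.5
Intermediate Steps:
9981 - (11454/(-10499) + O(-96, Z)/(-3947)) = 9981 - (11454/(-10499) - 96*(-19)/(-3947)) = 9981 - (11454*(-1/10499) + 1824*(-1/3947)) = 9981 - (-11454/10499 - 1824/3947) = 9981 - 1*(-64359114/41439553) = 9981 + 64359114/41439553 = 413672537607/41439553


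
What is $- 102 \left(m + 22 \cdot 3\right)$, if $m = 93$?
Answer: $-16218$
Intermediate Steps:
$- 102 \left(m + 22 \cdot 3\right) = - 102 \left(93 + 22 \cdot 3\right) = - 102 \left(93 + 66\right) = \left(-102\right) 159 = -16218$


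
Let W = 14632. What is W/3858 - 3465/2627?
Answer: 12535147/5067483 ≈ 2.4736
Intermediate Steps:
W/3858 - 3465/2627 = 14632/3858 - 3465/2627 = 14632*(1/3858) - 3465*1/2627 = 7316/1929 - 3465/2627 = 12535147/5067483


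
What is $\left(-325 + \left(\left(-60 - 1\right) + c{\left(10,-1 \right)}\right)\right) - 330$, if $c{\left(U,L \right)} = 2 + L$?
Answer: $-715$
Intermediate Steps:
$\left(-325 + \left(\left(-60 - 1\right) + c{\left(10,-1 \right)}\right)\right) - 330 = \left(-325 + \left(\left(-60 - 1\right) + \left(2 - 1\right)\right)\right) - 330 = \left(-325 + \left(-61 + 1\right)\right) - 330 = \left(-325 - 60\right) - 330 = -385 - 330 = -715$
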